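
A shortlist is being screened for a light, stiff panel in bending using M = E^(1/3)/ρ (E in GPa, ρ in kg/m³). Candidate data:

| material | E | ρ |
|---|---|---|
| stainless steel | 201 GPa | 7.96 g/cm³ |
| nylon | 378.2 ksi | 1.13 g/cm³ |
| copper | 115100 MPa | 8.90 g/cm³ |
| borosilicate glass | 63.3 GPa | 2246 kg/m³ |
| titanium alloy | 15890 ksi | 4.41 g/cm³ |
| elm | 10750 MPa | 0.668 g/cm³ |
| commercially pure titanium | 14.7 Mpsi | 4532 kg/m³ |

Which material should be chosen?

In SI units:
  stainless steel: E = 201.0 GPa, ρ = 7960 kg/m³
  nylon: E = 2.608 GPa, ρ = 1130 kg/m³
  copper: E = 115.1 GPa, ρ = 8900 kg/m³
  borosilicate glass: E = 63.30 GPa, ρ = 2246 kg/m³
  titanium alloy: E = 109.6 GPa, ρ = 4410 kg/m³
  elm: E = 10.75 GPa, ρ = 668.0 kg/m³
  commercially pure titanium: E = 101.4 GPa, ρ = 4532 kg/m³
  elm: M = 3.30×10⁻³
  borosilicate glass: M = 1.77×10⁻³
  nylon: M = 1.22×10⁻³
  titanium alloy: M = 1.09×10⁻³
  commercially pure titanium: M = 1.03×10⁻³
  stainless steel: M = 0.736×10⁻³
  copper: M = 0.547×10⁻³
Elm ranks first.

elm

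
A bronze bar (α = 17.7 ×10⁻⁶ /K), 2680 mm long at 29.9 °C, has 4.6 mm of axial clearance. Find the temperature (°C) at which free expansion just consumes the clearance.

127 °C

α·L₀·ΔT = 4.6 mm ⇒ ΔT = 4.6 / (17.7×10⁻⁶ × 2680.0) = 96.97 K.
T = 29.9 + 96.97 = 126.9 °C.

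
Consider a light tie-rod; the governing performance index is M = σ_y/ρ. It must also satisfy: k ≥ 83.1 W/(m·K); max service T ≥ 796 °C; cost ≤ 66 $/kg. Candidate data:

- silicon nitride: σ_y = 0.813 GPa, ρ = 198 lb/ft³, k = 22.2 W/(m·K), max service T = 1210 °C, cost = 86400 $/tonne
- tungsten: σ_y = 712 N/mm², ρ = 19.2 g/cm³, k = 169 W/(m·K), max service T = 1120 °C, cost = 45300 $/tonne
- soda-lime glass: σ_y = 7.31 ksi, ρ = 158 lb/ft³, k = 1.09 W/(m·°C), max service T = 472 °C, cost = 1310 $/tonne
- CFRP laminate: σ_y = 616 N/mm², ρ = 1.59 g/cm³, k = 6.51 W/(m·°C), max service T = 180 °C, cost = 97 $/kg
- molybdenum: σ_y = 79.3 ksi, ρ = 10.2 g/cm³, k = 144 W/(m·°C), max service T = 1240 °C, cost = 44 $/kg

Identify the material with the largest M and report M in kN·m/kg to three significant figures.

Screen on constraints: k ≥ 83.1 W/(m·K); max service T ≥ 796 °C; cost ≤ 66 $/kg. Survivors: tungsten, molybdenum.
In SI units:
  tungsten: σ_y = 712.0 MPa, ρ = 19200 kg/m³
  molybdenum: σ_y = 546.8 MPa, ρ = 10200 kg/m³
  molybdenum: M = 53.6 kN·m/kg
  tungsten: M = 37.1 kN·m/kg
Highest index: molybdenum.

molybdenum, M = 53.6 kN·m/kg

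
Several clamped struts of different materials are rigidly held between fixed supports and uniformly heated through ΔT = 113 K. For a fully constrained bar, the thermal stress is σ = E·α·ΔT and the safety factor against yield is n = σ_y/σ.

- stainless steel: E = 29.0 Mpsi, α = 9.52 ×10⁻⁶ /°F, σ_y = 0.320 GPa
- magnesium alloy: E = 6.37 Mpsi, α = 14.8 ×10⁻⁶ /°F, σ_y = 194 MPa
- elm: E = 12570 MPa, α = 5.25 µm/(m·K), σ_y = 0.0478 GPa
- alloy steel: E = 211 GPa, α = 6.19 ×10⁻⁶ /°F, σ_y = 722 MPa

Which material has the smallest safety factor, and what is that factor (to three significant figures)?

Converting E to GPa, α to ×10⁻⁶/K, σ_y to MPa, then σ and n for each:
  stainless steel: E = 199.9, α = 17.1, σ_y = 320.0 → σ = 387 MPa, n = 0.827
  magnesium alloy: E = 43.92, α = 26.6, σ_y = 194.0 → σ = 132 MPa, n = 1.47
  elm: E = 12.57, α = 5.25, σ_y = 47.80 → σ = 7.46 MPa, n = 6.41
  alloy steel: E = 211.0, α = 11.1, σ_y = 722.0 → σ = 266 MPa, n = 2.72
The minimum is stainless steel at n = 0.827.

stainless steel, n = 0.827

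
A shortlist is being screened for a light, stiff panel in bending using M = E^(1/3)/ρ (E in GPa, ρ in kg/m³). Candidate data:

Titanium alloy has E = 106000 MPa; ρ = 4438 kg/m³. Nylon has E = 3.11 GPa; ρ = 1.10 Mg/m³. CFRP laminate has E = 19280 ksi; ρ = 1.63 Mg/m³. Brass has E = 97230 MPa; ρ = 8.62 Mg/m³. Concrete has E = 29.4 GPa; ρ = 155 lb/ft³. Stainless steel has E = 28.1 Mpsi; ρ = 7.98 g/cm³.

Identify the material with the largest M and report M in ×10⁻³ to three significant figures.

Convert each candidate to consistent units, then evaluate M:
  titanium alloy: E = 106.0 GPa, ρ = 4438 kg/m³
  nylon: E = 3.110 GPa, ρ = 1100 kg/m³
  CFRP laminate: E = 132.9 GPa, ρ = 1630 kg/m³
  brass: E = 97.23 GPa, ρ = 8620 kg/m³
  concrete: E = 29.40 GPa, ρ = 2483 kg/m³
  stainless steel: E = 193.7 GPa, ρ = 7980 kg/m³
  CFRP laminate: M = 3.13×10⁻³
  nylon: M = 1.33×10⁻³
  concrete: M = 1.24×10⁻³
  titanium alloy: M = 1.07×10⁻³
  stainless steel: M = 0.725×10⁻³
  brass: M = 0.533×10⁻³
CFRP laminate ranks first.

CFRP laminate, M = 3.13×10⁻³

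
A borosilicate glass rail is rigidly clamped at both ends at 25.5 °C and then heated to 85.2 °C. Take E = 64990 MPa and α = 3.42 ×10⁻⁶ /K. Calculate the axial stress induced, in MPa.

13.3 MPa

E = 64990 MPa = 64.99 GPa.
ΔT = 59.70 K. Constrained thermal stress σ = E·α·ΔT = 64.99×10³ MPa × 3.42×10⁻⁶ × 59.70 = 13.3 MPa (compressive).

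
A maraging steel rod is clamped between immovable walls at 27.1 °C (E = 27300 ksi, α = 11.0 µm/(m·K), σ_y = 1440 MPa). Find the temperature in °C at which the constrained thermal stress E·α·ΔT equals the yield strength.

E = 27300 ksi = 188.2 GPa.
E·α·ΔT = 1440 MPa ⇒ ΔT = 1440 / (188.2×10³ × 11.0×10⁻⁶) = 695.5 K.
T = 27.1 + 695.5 = 722.6 °C.

723 °C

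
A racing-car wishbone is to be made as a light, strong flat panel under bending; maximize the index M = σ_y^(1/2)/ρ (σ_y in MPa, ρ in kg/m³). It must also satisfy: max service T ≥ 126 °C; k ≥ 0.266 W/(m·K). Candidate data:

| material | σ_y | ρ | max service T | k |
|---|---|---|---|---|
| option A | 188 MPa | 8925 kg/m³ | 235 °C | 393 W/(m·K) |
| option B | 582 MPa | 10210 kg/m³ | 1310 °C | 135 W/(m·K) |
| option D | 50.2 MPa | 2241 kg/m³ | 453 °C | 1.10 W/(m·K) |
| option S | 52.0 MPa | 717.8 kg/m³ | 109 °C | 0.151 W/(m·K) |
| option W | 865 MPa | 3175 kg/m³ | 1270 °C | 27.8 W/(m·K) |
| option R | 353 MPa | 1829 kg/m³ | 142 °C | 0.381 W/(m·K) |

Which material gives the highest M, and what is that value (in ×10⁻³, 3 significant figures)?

Screen on constraints: max service T ≥ 126 °C; k ≥ 0.266 W/(m·K). Survivors: option A, option B, option D, option W, option R.
Computing M directly (units already consistent):
  option R: M = 10.3×10⁻³
  option W: M = 9.26×10⁻³
  option D: M = 3.16×10⁻³
  option B: M = 2.36×10⁻³
  option A: M = 1.54×10⁻³
Highest index: option R.

option R, M = 10.3×10⁻³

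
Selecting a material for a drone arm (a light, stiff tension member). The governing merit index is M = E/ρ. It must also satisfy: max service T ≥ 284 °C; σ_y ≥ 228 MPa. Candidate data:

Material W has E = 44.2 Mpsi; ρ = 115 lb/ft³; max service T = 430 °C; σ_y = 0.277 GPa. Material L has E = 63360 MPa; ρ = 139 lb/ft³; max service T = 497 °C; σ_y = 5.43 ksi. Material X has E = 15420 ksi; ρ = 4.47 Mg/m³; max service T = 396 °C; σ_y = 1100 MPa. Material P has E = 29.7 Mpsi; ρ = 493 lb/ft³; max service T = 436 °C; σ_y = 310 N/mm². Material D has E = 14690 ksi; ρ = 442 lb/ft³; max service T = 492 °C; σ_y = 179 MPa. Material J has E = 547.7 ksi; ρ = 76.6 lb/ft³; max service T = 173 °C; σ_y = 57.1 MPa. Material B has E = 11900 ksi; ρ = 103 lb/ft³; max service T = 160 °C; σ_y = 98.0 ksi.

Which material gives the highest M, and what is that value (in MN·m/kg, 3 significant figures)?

Screen on constraints: max service T ≥ 284 °C; σ_y ≥ 228 MPa. Survivors: material W, material X, material P.
In SI units:
  material W: E = 304.7 GPa, ρ = 1842 kg/m³
  material X: E = 106.3 GPa, ρ = 4470 kg/m³
  material P: E = 204.8 GPa, ρ = 7897 kg/m³
  material W: M = 165 MN·m/kg
  material P: M = 25.9 MN·m/kg
  material X: M = 23.8 MN·m/kg
The maximum is for material W.

material W, M = 165 MN·m/kg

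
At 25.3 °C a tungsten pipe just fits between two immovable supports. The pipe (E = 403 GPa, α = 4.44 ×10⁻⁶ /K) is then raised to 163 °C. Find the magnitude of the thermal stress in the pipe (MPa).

246 MPa

ΔT = 137.7 K. Constrained thermal stress σ = E·α·ΔT = 403.0×10³ MPa × 4.44×10⁻⁶ × 137.7 = 246 MPa (compressive).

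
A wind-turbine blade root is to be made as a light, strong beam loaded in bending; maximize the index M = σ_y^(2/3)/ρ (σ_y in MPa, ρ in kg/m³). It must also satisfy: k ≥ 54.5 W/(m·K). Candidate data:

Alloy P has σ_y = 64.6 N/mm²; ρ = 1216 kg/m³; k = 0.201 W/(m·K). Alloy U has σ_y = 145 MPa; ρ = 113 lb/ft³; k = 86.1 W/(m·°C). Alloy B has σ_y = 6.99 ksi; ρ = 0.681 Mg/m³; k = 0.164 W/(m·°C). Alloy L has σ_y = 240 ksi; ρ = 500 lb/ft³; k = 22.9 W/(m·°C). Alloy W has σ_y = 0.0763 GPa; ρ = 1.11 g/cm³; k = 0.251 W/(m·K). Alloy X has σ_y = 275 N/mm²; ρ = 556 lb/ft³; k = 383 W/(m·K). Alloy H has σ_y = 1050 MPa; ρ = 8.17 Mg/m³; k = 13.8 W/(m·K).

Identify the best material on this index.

alloy U

Screen on constraints: k ≥ 54.5 W/(m·K). Survivors: alloy U, alloy X.
In SI units:
  alloy U: σ_y = 145.0 MPa, ρ = 1810 kg/m³
  alloy X: σ_y = 275.0 MPa, ρ = 8906 kg/m³
  alloy U: M = 15.2×10⁻³
  alloy X: M = 4.75×10⁻³
Alloy U ranks first.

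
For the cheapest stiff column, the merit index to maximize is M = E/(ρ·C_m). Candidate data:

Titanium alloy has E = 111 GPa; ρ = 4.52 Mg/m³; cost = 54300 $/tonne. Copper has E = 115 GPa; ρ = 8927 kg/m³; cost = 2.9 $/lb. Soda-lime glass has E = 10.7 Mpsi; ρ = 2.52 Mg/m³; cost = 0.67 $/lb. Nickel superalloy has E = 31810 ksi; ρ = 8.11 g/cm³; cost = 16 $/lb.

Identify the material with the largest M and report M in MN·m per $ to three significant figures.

soda-lime glass, M = 19.8 MN·m per $

Convert each candidate to consistent units, then evaluate M:
  titanium alloy: E = 111.0 GPa, ρ = 4520 kg/m³, cost = 54.30 $/kg
  copper: E = 115.0 GPa, ρ = 8927 kg/m³, cost = 6.393 $/kg
  soda-lime glass: E = 73.77 GPa, ρ = 2520 kg/m³, cost = 1.477 $/kg
  nickel superalloy: E = 219.3 GPa, ρ = 8110 kg/m³, cost = 35.27 $/kg
  soda-lime glass: M = 19.8 MN·m per $
  copper: M = 2.01 MN·m per $
  nickel superalloy: M = 0.767 MN·m per $
  titanium alloy: M = 0.452 MN·m per $
Soda-lime glass has the largest M.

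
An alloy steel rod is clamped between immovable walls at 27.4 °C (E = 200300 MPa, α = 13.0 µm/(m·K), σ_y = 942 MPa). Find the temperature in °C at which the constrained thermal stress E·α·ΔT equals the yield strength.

389 °C

E = 200300 MPa = 200.3 GPa.
E·α·ΔT = 942.0 MPa ⇒ ΔT = 942.0 / (200.3×10³ × 13.0×10⁻⁶) = 361.8 K.
T = 27.4 + 361.8 = 389.2 °C.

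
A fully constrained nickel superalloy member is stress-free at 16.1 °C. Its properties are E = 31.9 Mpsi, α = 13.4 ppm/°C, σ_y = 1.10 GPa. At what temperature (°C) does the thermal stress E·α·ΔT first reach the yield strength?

E = 31.9 Mpsi = 219.9 GPa.
σ_y = 1.10 GPa = 1100 MPa.
E·α·ΔT = 1100 MPa ⇒ ΔT = 1100 / (219.9×10³ × 13.4×10⁻⁶) = 373.2 K.
T = 16.1 + 373.2 = 389.3 °C.

389 °C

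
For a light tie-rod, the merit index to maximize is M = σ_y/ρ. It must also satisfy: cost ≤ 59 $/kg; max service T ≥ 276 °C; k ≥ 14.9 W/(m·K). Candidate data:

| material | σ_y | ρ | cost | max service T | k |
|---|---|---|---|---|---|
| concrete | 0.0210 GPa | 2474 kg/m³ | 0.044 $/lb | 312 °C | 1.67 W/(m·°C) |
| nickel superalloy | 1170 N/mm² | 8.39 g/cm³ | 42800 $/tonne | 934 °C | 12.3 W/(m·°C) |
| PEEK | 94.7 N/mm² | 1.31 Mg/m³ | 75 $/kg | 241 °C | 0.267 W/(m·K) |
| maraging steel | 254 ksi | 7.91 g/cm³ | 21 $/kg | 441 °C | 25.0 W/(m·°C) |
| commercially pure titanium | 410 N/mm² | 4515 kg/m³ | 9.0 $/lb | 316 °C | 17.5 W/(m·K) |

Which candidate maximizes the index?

maraging steel

Screen on constraints: cost ≤ 59 $/kg; max service T ≥ 276 °C; k ≥ 14.9 W/(m·K). Survivors: maraging steel, commercially pure titanium.
Normalizing units and computing the index:
  maraging steel: σ_y = 1751 MPa, ρ = 7910 kg/m³
  commercially pure titanium: σ_y = 410.0 MPa, ρ = 4515 kg/m³
  maraging steel: M = 221 kN·m/kg
  commercially pure titanium: M = 90.8 kN·m/kg
The maximum is for maraging steel.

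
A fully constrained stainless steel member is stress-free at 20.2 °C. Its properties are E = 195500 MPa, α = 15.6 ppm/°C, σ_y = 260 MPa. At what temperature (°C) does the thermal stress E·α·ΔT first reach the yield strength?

105 °C

E = 195500 MPa = 195.5 GPa.
E·α·ΔT = 260.0 MPa ⇒ ΔT = 260.0 / (195.5×10³ × 15.6×10⁻⁶) = 85.25 K.
T = 20.2 + 85.25 = 105.5 °C.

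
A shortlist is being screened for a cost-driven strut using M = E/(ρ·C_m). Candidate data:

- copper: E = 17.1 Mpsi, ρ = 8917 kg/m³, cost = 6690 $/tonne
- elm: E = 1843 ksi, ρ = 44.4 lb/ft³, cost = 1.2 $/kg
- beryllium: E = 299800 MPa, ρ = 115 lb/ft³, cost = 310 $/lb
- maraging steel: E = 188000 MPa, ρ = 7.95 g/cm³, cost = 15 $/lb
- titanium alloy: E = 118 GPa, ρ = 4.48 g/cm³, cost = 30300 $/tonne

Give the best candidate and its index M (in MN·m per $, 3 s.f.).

After converting to SI:
  copper: E = 117.9 GPa, ρ = 8917 kg/m³, cost = 6.690 $/kg
  elm: E = 12.71 GPa, ρ = 711.2 kg/m³, cost = 1.200 $/kg
  beryllium: E = 299.8 GPa, ρ = 1842 kg/m³, cost = 683.4 $/kg
  maraging steel: E = 188.0 GPa, ρ = 7950 kg/m³, cost = 33.07 $/kg
  titanium alloy: E = 118.0 GPa, ρ = 4480 kg/m³, cost = 30.30 $/kg
  elm: M = 14.9 MN·m per $
  copper: M = 1.98 MN·m per $
  titanium alloy: M = 0.869 MN·m per $
  maraging steel: M = 0.715 MN·m per $
  beryllium: M = 0.238 MN·m per $
Highest index: elm.

elm, M = 14.9 MN·m per $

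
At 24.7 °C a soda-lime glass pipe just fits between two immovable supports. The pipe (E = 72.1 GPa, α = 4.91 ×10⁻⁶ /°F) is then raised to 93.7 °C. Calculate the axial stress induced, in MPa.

α = 4.91×10⁻⁶/°F × 9/5 = 8.84×10⁻⁶/K.
ΔT = 69.00 K. Constrained thermal stress σ = E·α·ΔT = 72.10×10³ MPa × 8.84×10⁻⁶ × 69.00 = 44.0 MPa (compressive).

44.0 MPa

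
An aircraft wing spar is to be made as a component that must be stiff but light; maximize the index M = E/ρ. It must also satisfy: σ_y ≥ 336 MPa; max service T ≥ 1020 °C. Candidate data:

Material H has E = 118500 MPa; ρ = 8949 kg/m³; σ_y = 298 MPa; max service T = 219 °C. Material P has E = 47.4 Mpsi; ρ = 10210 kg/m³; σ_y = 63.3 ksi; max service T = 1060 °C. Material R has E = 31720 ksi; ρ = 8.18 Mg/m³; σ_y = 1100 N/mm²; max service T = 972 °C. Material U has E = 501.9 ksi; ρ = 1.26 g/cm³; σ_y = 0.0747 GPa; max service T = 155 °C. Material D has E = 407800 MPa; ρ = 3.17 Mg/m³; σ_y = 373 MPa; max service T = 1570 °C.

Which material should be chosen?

Screen on constraints: σ_y ≥ 336 MPa; max service T ≥ 1020 °C. Survivors: material P, material D.
Convert each candidate to consistent units, then evaluate M:
  material P: E = 326.8 GPa, ρ = 10210 kg/m³
  material D: E = 407.8 GPa, ρ = 3170 kg/m³
  material D: M = 129 MN·m/kg
  material P: M = 32.0 MN·m/kg
The maximum is for material D.

material D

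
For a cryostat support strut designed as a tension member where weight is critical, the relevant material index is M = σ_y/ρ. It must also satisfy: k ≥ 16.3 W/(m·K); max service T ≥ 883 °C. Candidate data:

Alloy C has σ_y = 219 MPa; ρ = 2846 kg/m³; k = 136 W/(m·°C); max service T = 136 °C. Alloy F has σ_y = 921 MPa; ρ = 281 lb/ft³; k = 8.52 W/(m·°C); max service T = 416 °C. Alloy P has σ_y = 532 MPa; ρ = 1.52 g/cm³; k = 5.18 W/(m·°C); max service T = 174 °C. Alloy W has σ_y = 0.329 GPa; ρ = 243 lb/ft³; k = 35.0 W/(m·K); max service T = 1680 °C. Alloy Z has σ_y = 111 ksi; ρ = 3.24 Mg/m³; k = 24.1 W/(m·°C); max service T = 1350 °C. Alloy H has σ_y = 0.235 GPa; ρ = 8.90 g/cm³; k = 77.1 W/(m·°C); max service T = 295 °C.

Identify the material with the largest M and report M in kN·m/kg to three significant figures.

Screen on constraints: k ≥ 16.3 W/(m·K); max service T ≥ 883 °C. Survivors: alloy W, alloy Z.
In SI units:
  alloy W: σ_y = 329.0 MPa, ρ = 3892 kg/m³
  alloy Z: σ_y = 765.3 MPa, ρ = 3240 kg/m³
  alloy Z: M = 236 kN·m/kg
  alloy W: M = 84.5 kN·m/kg
Alloy Z has the largest M.

alloy Z, M = 236 kN·m/kg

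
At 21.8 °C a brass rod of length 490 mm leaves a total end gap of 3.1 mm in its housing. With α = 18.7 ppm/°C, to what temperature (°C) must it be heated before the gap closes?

360 °C

α·L₀·ΔT = 3.1 mm ⇒ ΔT = 3.1 / (18.7×10⁻⁶ × 490.0) = 338.3 K.
T = 21.8 + 338.3 = 360.1 °C.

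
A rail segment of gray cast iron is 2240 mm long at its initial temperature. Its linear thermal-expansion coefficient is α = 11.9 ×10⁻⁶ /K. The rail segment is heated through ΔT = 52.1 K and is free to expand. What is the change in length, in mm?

ΔL = α·L₀·ΔT = 11.9×10⁻⁶ × 2240 mm × 52.10 K = 1.39 mm.

1.39 mm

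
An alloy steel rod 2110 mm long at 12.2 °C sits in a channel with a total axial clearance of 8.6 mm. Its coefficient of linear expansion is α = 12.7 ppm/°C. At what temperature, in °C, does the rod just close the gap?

333 °C

α·L₀·ΔT = 8.6 mm ⇒ ΔT = 8.6 / (12.7×10⁻⁶ × 2110.0) = 320.9 K.
T = 12.2 + 320.9 = 333.1 °C.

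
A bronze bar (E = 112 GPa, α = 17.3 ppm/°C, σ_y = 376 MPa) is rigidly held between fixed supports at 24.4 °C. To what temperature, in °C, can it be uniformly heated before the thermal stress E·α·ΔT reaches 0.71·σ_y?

162 °C

E·α·ΔT = 267.0 MPa ⇒ ΔT = 267.0 / (112.0×10³ × 17.3×10⁻⁶) = 137.8 K.
T = 24.4 + 137.8 = 162.2 °C.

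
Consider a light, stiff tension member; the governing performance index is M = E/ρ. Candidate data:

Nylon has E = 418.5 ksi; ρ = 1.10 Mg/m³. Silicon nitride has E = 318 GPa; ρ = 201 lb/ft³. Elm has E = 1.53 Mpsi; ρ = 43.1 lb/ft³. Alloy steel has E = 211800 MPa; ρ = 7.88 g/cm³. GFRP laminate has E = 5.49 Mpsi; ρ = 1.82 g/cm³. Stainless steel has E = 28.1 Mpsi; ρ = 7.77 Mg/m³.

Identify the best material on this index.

silicon nitride

After converting to SI:
  nylon: E = 2.885 GPa, ρ = 1100 kg/m³
  silicon nitride: E = 318.0 GPa, ρ = 3220 kg/m³
  elm: E = 10.55 GPa, ρ = 690.4 kg/m³
  alloy steel: E = 211.8 GPa, ρ = 7880 kg/m³
  GFRP laminate: E = 37.85 GPa, ρ = 1820 kg/m³
  stainless steel: E = 193.7 GPa, ρ = 7770 kg/m³
  silicon nitride: M = 98.8 MN·m/kg
  alloy steel: M = 26.9 MN·m/kg
  stainless steel: M = 24.9 MN·m/kg
  GFRP laminate: M = 20.8 MN·m/kg
  elm: M = 15.3 MN·m/kg
  nylon: M = 2.62 MN·m/kg
Silicon nitride has the largest M.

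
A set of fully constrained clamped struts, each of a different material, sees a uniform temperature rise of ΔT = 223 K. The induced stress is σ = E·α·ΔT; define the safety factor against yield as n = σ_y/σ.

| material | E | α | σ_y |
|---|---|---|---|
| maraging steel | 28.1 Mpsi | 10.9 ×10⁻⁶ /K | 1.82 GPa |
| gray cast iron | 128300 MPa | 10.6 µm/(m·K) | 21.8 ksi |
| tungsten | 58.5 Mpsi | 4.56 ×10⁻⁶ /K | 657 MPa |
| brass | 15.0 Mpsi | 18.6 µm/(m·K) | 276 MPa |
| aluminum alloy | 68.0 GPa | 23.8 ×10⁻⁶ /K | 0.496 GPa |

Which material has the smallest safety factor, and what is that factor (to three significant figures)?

Per material, after unit conversion:
  maraging steel: E = 193.7, α = 10.9, σ_y = 1820 → σ = 471 MPa, n = 3.86
  gray cast iron: E = 128.3, α = 10.6, σ_y = 150.3 → σ = 303 MPa, n = 0.496
  tungsten: E = 403.3, α = 4.56, σ_y = 657.0 → σ = 410 MPa, n = 1.60
  brass: E = 103.4, α = 18.6, σ_y = 276.0 → σ = 429 MPa, n = 0.643
  aluminum alloy: E = 68.00, α = 23.8, σ_y = 496.0 → σ = 361 MPa, n = 1.37
Gray cast iron has the lowest safety factor, n = 0.496.

gray cast iron, n = 0.496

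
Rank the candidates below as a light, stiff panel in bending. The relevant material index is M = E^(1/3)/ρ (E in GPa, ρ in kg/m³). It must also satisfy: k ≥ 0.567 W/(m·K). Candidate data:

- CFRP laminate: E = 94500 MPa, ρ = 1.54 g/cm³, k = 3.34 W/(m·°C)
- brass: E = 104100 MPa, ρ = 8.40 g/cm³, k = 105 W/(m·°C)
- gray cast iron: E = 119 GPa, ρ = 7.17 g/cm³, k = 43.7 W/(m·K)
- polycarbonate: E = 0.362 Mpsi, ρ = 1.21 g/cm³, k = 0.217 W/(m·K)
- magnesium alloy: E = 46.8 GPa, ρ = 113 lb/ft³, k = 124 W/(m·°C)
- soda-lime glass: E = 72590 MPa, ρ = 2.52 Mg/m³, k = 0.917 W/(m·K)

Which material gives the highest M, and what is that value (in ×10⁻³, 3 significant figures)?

CFRP laminate, M = 2.96×10⁻³

Screen on constraints: k ≥ 0.567 W/(m·K). Survivors: CFRP laminate, brass, gray cast iron, magnesium alloy, soda-lime glass.
After converting to SI:
  CFRP laminate: E = 94.50 GPa, ρ = 1540 kg/m³
  brass: E = 104.1 GPa, ρ = 8400 kg/m³
  gray cast iron: E = 119.0 GPa, ρ = 7170 kg/m³
  magnesium alloy: E = 46.80 GPa, ρ = 1810 kg/m³
  soda-lime glass: E = 72.59 GPa, ρ = 2520 kg/m³
  CFRP laminate: M = 2.96×10⁻³
  magnesium alloy: M = 1.99×10⁻³
  soda-lime glass: M = 1.66×10⁻³
  gray cast iron: M = 0.686×10⁻³
  brass: M = 0.560×10⁻³
Highest index: CFRP laminate.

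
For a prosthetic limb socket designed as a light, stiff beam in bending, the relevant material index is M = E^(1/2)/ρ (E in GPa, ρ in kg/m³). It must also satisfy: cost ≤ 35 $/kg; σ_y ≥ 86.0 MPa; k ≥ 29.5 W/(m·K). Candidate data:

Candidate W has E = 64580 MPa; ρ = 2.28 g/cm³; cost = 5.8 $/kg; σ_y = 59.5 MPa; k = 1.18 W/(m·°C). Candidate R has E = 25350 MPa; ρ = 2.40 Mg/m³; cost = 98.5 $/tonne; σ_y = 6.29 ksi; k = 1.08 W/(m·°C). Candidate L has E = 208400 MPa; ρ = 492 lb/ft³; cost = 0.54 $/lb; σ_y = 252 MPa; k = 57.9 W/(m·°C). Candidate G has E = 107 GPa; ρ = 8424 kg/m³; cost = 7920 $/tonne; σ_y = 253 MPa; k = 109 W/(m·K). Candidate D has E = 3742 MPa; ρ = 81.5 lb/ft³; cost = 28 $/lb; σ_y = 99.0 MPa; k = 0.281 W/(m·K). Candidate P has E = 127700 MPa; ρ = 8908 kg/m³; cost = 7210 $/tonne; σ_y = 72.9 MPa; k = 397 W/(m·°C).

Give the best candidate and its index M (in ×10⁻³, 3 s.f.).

Screen on constraints: cost ≤ 35 $/kg; σ_y ≥ 86.0 MPa; k ≥ 29.5 W/(m·K). Survivors: candidate L, candidate G.
After converting to SI:
  candidate L: E = 208.4 GPa, ρ = 7881 kg/m³
  candidate G: E = 107.0 GPa, ρ = 8424 kg/m³
  candidate L: M = 1.83×10⁻³
  candidate G: M = 1.23×10⁻³
Highest index: candidate L.

candidate L, M = 1.83×10⁻³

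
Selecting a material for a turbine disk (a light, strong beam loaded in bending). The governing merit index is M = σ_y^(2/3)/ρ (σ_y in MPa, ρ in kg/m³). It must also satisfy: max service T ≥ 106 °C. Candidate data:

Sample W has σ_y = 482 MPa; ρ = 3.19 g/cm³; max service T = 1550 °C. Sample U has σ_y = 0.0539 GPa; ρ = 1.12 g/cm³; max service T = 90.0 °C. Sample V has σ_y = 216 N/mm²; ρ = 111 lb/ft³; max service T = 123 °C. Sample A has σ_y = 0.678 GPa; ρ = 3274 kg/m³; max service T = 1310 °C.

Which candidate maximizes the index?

Screen on constraints: max service T ≥ 106 °C. Survivors: sample W, sample V, sample A.
Normalizing units and computing the index:
  sample W: σ_y = 482.0 MPa, ρ = 3190 kg/m³
  sample V: σ_y = 216.0 MPa, ρ = 1778 kg/m³
  sample A: σ_y = 678.0 MPa, ρ = 3274 kg/m³
  sample A: M = 23.6×10⁻³
  sample V: M = 20.2×10⁻³
  sample W: M = 19.3×10⁻³
Sample A ranks first.

sample A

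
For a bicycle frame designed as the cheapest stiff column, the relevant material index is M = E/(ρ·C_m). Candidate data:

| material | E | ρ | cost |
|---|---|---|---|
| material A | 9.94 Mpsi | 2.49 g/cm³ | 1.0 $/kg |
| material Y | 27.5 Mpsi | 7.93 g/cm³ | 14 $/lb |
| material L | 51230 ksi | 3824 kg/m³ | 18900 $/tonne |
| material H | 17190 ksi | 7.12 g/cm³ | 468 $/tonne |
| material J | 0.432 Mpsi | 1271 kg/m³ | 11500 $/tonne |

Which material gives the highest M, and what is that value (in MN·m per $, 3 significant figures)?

material H, M = 35.6 MN·m per $

In SI units:
  material A: E = 68.53 GPa, ρ = 2490 kg/m³, cost = 1.000 $/kg
  material Y: E = 189.6 GPa, ρ = 7930 kg/m³, cost = 30.86 $/kg
  material L: E = 353.2 GPa, ρ = 3824 kg/m³, cost = 18.90 $/kg
  material H: E = 118.5 GPa, ρ = 7120 kg/m³, cost = 0.4680 $/kg
  material J: E = 2.979 GPa, ρ = 1271 kg/m³, cost = 11.50 $/kg
  material H: M = 35.6 MN·m per $
  material A: M = 27.5 MN·m per $
  material L: M = 4.89 MN·m per $
  material Y: M = 0.775 MN·m per $
  material J: M = 0.204 MN·m per $
Highest index: material H.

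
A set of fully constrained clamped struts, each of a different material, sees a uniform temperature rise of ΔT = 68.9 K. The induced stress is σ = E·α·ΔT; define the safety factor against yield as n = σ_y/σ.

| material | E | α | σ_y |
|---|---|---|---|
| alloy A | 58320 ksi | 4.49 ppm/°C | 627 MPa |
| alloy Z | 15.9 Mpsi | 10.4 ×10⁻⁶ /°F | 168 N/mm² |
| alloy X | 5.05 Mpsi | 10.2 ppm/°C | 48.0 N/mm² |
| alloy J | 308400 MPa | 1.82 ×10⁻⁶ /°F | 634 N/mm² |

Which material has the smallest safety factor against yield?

Converting E to GPa, α to ×10⁻⁶/K, σ_y to MPa, then σ and n for each:
  alloy A: E = 402.1, α = 4.49, σ_y = 627.0 → σ = 124 MPa, n = 5.04
  alloy Z: E = 109.6, α = 18.7, σ_y = 168.0 → σ = 141 MPa, n = 1.19
  alloy X: E = 34.82, α = 10.2, σ_y = 48.00 → σ = 24.5 MPa, n = 1.96
  alloy J: E = 308.4, α = 3.28, σ_y = 634.0 → σ = 69.6 MPa, n = 9.11
The minimum is alloy Z at n = 1.19.

alloy Z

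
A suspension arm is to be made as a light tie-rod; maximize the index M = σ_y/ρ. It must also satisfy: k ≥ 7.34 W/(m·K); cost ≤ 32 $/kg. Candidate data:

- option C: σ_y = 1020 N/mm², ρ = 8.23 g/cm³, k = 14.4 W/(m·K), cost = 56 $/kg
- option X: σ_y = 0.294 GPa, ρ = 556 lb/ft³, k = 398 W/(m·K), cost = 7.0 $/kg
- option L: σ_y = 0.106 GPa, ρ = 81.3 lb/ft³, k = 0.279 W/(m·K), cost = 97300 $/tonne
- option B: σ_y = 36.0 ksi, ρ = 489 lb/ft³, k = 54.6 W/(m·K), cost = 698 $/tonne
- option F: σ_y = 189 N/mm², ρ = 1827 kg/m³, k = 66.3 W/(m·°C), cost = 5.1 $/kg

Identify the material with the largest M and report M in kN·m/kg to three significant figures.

option F, M = 103 kN·m/kg

Screen on constraints: k ≥ 7.34 W/(m·K); cost ≤ 32 $/kg. Survivors: option X, option B, option F.
In SI units:
  option X: σ_y = 294.0 MPa, ρ = 8906 kg/m³
  option B: σ_y = 248.2 MPa, ρ = 7833 kg/m³
  option F: σ_y = 189.0 MPa, ρ = 1827 kg/m³
  option F: M = 103 kN·m/kg
  option X: M = 33.0 kN·m/kg
  option B: M = 31.7 kN·m/kg
Highest index: option F.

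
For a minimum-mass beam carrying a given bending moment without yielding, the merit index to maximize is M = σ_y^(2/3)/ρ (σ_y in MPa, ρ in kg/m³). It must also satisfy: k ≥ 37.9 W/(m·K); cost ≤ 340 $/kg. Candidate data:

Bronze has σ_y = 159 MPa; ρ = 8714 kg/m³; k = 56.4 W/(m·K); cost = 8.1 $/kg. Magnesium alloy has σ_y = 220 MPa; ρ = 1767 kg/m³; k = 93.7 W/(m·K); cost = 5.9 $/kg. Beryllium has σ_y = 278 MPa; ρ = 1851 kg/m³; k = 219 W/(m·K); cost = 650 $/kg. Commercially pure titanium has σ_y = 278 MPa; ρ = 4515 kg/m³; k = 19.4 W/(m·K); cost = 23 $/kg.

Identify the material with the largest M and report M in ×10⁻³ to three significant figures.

magnesium alloy, M = 20.6×10⁻³

Screen on constraints: k ≥ 37.9 W/(m·K); cost ≤ 340 $/kg. Survivors: bronze, magnesium alloy.
Computing M directly (units already consistent):
  magnesium alloy: M = 20.6×10⁻³
  bronze: M = 3.37×10⁻³
Magnesium alloy ranks first.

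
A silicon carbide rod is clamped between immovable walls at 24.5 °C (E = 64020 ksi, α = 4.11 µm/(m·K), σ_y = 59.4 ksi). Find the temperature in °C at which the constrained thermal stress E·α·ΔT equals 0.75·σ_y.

194 °C

E = 64020 ksi = 441.4 GPa.
σ_y = 59.4 ksi = 409.5 MPa.
E·α·ΔT = 307.2 MPa ⇒ ΔT = 307.2 / (441.4×10³ × 4.11×10⁻⁶) = 169.3 K.
T = 24.5 + 169.3 = 193.8 °C.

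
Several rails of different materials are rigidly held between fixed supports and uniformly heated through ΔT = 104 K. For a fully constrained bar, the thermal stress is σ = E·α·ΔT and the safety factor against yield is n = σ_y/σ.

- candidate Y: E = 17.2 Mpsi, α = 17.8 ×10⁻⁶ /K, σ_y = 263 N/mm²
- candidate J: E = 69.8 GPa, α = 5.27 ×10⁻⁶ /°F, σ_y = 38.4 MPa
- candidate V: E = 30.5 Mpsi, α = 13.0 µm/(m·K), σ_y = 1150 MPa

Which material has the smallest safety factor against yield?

candidate J

Per material, after unit conversion:
  candidate Y: E = 118.6, α = 17.8, σ_y = 263.0 → σ = 220 MPa, n = 1.20
  candidate J: E = 69.80, α = 9.49, σ_y = 38.40 → σ = 68.9 MPa, n = 0.558
  candidate V: E = 210.3, α = 13.0, σ_y = 1150 → σ = 284 MPa, n = 4.04
The minimum is candidate J at n = 0.558.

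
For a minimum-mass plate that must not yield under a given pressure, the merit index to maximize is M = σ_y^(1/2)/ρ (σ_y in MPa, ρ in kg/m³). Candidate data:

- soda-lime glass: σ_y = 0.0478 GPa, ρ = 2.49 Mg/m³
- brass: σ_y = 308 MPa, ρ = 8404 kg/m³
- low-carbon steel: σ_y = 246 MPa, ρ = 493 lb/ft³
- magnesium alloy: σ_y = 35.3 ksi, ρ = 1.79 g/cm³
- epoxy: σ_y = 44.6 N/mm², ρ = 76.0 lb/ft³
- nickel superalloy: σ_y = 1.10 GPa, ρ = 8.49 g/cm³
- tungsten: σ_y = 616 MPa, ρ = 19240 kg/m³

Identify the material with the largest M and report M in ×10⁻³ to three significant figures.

Putting every candidate on a common basis:
  soda-lime glass: σ_y = 47.80 MPa, ρ = 2490 kg/m³
  brass: σ_y = 308.0 MPa, ρ = 8404 kg/m³
  low-carbon steel: σ_y = 246.0 MPa, ρ = 7897 kg/m³
  magnesium alloy: σ_y = 243.4 MPa, ρ = 1790 kg/m³
  epoxy: σ_y = 44.60 MPa, ρ = 1217 kg/m³
  nickel superalloy: σ_y = 1100 MPa, ρ = 8490 kg/m³
  tungsten: σ_y = 616.0 MPa, ρ = 19240 kg/m³
  magnesium alloy: M = 8.72×10⁻³
  epoxy: M = 5.49×10⁻³
  nickel superalloy: M = 3.91×10⁻³
  soda-lime glass: M = 2.78×10⁻³
  brass: M = 2.09×10⁻³
  low-carbon steel: M = 1.99×10⁻³
  tungsten: M = 1.29×10⁻³
Highest index: magnesium alloy.

magnesium alloy, M = 8.72×10⁻³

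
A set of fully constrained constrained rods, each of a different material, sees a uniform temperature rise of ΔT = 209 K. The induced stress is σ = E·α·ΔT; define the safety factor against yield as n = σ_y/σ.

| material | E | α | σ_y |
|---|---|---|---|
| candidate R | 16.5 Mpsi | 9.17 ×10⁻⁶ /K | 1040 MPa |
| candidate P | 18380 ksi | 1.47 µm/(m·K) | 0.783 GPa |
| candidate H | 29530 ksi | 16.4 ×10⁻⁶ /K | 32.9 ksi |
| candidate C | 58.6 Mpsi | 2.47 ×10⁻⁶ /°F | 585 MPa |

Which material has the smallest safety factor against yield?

Converting E to GPa, α to ×10⁻⁶/K, σ_y to MPa, then σ and n for each:
  candidate R: E = 113.8, α = 9.17, σ_y = 1040 → σ = 218 MPa, n = 4.77
  candidate P: E = 126.7, α = 1.47, σ_y = 783.0 → σ = 38.9 MPa, n = 20.1
  candidate H: E = 203.6, α = 16.4, σ_y = 226.8 → σ = 698 MPa, n = 0.325
  candidate C: E = 404.0, α = 4.45, σ_y = 585.0 → σ = 375 MPa, n = 1.56
The minimum is candidate H at n = 0.325.

candidate H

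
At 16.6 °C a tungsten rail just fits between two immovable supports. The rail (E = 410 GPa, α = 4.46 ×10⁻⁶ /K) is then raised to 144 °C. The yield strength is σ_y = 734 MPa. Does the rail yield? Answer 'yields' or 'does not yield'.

does not yield

ΔT = 127.4 K. Constrained thermal stress σ = E·α·ΔT = 410.0×10³ MPa × 4.46×10⁻⁶ × 127.4 = 233 MPa (compressive).
Compare to σ_y = 734 MPa: σ < σ_y, so it does not yield.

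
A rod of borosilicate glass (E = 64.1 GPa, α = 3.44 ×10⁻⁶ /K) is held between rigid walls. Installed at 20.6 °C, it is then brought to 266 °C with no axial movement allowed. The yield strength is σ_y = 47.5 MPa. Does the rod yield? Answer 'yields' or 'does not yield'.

ΔT = 245.4 K. Constrained thermal stress σ = E·α·ΔT = 64.10×10³ MPa × 3.44×10⁻⁶ × 245.4 = 54.1 MPa (compressive).
Compare to σ_y = 47.5 MPa: σ ≥ σ_y, so it yields.

yields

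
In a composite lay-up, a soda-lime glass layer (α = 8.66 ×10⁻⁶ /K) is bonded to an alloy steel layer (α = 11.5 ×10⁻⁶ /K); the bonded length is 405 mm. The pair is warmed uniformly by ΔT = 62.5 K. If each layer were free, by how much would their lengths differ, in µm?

71.9 µm

Δα = |8.66 − 11.5|×10⁻⁶/K = 2.84×10⁻⁶/K.
ΔL_mismatch = Δα·L·ΔT = 2.84×10⁻⁶ × 405.0 mm × 62.5 K = 71.9 µm.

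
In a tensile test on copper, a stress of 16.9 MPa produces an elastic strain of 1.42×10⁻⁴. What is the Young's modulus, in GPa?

119 GPa

E = σ/ε = 16.9 MPa / 1.42×10⁻⁴ = 119000 MPa = 119 GPa.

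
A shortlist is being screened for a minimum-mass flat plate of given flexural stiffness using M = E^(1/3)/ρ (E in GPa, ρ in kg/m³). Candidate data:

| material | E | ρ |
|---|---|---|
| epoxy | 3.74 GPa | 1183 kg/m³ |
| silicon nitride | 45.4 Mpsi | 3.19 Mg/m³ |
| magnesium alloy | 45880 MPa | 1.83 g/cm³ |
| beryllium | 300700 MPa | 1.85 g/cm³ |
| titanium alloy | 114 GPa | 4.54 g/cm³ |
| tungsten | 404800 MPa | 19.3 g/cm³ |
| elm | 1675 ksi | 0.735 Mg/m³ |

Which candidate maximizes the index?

Normalizing units and computing the index:
  epoxy: E = 3.740 GPa, ρ = 1183 kg/m³
  silicon nitride: E = 313.0 GPa, ρ = 3190 kg/m³
  magnesium alloy: E = 45.88 GPa, ρ = 1830 kg/m³
  beryllium: E = 300.7 GPa, ρ = 1850 kg/m³
  titanium alloy: E = 114.0 GPa, ρ = 4540 kg/m³
  tungsten: E = 404.8 GPa, ρ = 19300 kg/m³
  elm: E = 11.55 GPa, ρ = 735.0 kg/m³
  beryllium: M = 3.62×10⁻³
  elm: M = 3.08×10⁻³
  silicon nitride: M = 2.13×10⁻³
  magnesium alloy: M = 1.96×10⁻³
  epoxy: M = 1.31×10⁻³
  titanium alloy: M = 1.07×10⁻³
  tungsten: M = 0.383×10⁻³
The maximum is for beryllium.

beryllium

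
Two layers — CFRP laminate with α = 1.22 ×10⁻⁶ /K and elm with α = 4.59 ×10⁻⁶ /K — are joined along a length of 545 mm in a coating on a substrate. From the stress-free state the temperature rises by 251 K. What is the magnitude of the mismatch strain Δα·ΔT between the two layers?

Δα = |1.22 − 4.59|×10⁻⁶/K = 3.37×10⁻⁶/K.
Mismatch strain = Δα·ΔT = 3.37×10⁻⁶ × 251.0 = 8.46×10⁻⁴.

8.46×10⁻⁴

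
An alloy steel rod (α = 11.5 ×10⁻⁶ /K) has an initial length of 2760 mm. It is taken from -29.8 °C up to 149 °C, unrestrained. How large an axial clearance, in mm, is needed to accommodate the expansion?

5.68 mm

ΔT = 149 − (-29.8) = 178.8 K.
ΔL = α·L₀·ΔT = 11.5×10⁻⁶ × 2760 mm × 178.8 K = 5.68 mm.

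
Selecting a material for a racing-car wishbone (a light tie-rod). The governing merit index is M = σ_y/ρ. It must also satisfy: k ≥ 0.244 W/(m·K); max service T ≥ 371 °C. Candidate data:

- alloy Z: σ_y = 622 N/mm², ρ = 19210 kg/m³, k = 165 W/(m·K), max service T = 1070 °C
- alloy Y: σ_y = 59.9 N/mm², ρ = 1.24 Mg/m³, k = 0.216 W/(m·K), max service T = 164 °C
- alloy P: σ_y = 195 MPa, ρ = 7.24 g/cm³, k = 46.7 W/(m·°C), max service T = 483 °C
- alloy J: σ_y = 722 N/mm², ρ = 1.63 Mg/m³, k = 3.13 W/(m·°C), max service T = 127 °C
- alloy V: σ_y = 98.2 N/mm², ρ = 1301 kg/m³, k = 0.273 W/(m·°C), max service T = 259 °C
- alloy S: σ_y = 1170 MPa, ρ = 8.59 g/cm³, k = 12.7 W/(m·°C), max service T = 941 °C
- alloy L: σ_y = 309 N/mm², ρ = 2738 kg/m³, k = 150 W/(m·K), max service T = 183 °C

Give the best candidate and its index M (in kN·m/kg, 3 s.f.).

alloy S, M = 136 kN·m/kg

Screen on constraints: k ≥ 0.244 W/(m·K); max service T ≥ 371 °C. Survivors: alloy Z, alloy P, alloy S.
Normalizing units and computing the index:
  alloy Z: σ_y = 622.0 MPa, ρ = 19210 kg/m³
  alloy P: σ_y = 195.0 MPa, ρ = 7240 kg/m³
  alloy S: σ_y = 1170 MPa, ρ = 8590 kg/m³
  alloy S: M = 136 kN·m/kg
  alloy Z: M = 32.4 kN·m/kg
  alloy P: M = 26.9 kN·m/kg
Highest index: alloy S.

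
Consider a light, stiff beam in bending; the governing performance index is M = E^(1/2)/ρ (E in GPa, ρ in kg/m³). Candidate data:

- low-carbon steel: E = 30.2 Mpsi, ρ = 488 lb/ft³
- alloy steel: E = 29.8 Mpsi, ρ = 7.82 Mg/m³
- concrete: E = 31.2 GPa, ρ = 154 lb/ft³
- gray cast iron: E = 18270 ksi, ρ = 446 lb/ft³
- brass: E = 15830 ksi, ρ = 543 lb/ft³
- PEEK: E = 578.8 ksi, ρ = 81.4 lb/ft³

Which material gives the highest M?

concrete

Normalizing units and computing the index:
  low-carbon steel: E = 208.2 GPa, ρ = 7817 kg/m³
  alloy steel: E = 205.5 GPa, ρ = 7820 kg/m³
  concrete: E = 31.20 GPa, ρ = 2467 kg/m³
  gray cast iron: E = 126.0 GPa, ρ = 7144 kg/m³
  brass: E = 109.1 GPa, ρ = 8698 kg/m³
  PEEK: E = 3.991 GPa, ρ = 1304 kg/m³
  concrete: M = 2.26×10⁻³
  low-carbon steel: M = 1.85×10⁻³
  alloy steel: M = 1.83×10⁻³
  gray cast iron: M = 1.57×10⁻³
  PEEK: M = 1.53×10⁻³
  brass: M = 1.20×10⁻³
Highest index: concrete.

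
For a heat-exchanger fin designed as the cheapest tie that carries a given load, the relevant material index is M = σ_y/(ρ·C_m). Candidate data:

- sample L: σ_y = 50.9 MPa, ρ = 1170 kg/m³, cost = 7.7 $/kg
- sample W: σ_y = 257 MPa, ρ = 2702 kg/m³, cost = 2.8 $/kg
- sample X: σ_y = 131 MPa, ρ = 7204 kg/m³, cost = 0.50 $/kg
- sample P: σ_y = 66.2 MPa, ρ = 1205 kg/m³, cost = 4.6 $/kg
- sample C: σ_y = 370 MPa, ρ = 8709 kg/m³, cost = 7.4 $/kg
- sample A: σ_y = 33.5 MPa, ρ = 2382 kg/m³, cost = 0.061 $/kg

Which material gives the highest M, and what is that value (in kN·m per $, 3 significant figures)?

Evaluate M for each candidate:
  sample A: M = 231 kN·m per $
  sample X: M = 36.4 kN·m per $
  sample W: M = 34.0 kN·m per $
  sample P: M = 11.9 kN·m per $
  sample C: M = 5.74 kN·m per $
  sample L: M = 5.65 kN·m per $
Highest index: sample A.

sample A, M = 231 kN·m per $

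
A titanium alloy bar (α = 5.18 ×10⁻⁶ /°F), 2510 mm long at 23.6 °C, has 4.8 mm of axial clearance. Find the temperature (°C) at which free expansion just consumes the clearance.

229 °C

α = 5.18×10⁻⁶/°F × 9/5 = 9.32×10⁻⁶/K.
α·L₀·ΔT = 4.8 mm ⇒ ΔT = 4.8 / (9.32×10⁻⁶ × 2510.0) = 205.1 K.
T = 23.6 + 205.1 = 228.7 °C.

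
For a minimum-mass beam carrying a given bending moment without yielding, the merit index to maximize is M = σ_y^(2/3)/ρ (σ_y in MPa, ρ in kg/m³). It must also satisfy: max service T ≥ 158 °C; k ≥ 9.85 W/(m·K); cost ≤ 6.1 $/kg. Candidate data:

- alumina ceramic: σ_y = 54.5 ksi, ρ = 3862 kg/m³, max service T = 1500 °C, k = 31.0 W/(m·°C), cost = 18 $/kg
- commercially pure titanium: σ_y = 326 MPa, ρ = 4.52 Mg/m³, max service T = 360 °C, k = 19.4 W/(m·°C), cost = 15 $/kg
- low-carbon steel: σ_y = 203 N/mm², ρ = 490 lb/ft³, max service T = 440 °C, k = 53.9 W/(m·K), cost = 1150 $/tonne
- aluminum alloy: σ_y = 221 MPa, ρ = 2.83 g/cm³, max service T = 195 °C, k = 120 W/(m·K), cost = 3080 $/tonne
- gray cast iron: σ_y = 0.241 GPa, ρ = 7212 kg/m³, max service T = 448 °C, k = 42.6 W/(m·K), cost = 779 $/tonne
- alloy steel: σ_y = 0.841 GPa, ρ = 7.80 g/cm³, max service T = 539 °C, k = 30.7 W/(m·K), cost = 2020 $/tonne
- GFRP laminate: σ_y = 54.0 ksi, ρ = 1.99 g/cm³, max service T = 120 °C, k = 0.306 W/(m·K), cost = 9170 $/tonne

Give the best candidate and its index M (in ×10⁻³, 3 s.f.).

Screen on constraints: max service T ≥ 158 °C; k ≥ 9.85 W/(m·K); cost ≤ 6.1 $/kg. Survivors: low-carbon steel, aluminum alloy, gray cast iron, alloy steel.
Putting every candidate on a common basis:
  low-carbon steel: σ_y = 203.0 MPa, ρ = 7849 kg/m³
  aluminum alloy: σ_y = 221.0 MPa, ρ = 2830 kg/m³
  gray cast iron: σ_y = 241.0 MPa, ρ = 7212 kg/m³
  alloy steel: σ_y = 841.0 MPa, ρ = 7800 kg/m³
  aluminum alloy: M = 12.9×10⁻³
  alloy steel: M = 11.4×10⁻³
  gray cast iron: M = 5.37×10⁻³
  low-carbon steel: M = 4.40×10⁻³
Aluminum alloy ranks first.

aluminum alloy, M = 12.9×10⁻³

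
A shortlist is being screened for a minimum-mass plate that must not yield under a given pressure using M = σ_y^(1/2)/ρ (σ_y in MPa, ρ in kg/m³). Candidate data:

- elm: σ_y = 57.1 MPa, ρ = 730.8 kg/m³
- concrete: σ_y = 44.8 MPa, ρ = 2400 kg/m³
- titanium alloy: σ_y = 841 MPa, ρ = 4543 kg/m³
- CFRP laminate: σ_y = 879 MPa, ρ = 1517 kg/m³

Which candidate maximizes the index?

Evaluate M for each candidate:
  CFRP laminate: M = 19.5×10⁻³
  elm: M = 10.3×10⁻³
  titanium alloy: M = 6.38×10⁻³
  concrete: M = 2.79×10⁻³
Highest index: CFRP laminate.

CFRP laminate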